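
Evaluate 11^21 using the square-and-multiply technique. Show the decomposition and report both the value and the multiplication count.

Computing 11^21 by squaring (build up from 11^1; each line after the first costs one multiplication):

11^1 = 11
11^2 = (11^1)^2 = 11^2 = 121
11^4 = (11^2)^2 = 121^2 = 14641
11^5 = 11 * 11^4 = 11 * 14641 = 161051
11^10 = (11^5)^2 = 161051^2 = 25937424601
11^20 = (11^10)^2 = 25937424601^2 = 672749994932560009201
11^21 = 11 * 11^20 = 11 * 672749994932560009201 = 7400249944258160101211

Result: 7400249944258160101211
Multiplications needed: 6 (6 lines after 11^1)

11^21 = 7400249944258160101211. Using exponentiation by squaring, this requires 6 multiplications. The key idea: if the exponent is even, square the half-power; if odd, multiply by the base once.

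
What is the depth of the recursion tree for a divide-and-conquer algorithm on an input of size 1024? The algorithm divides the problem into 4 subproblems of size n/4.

For divide and conquer with division factor 4:

Problem sizes at each level:
Level 0: 1024
Level 1: 256
Level 2: 64
Level 3: 16
Level 4: 4
Level 5: 1

The root is level 0 and the size-1 base case is level 5 (the tree spans levels 0 through 5, i.e. 6 levels counting the root), so the depth is the number of divisions: log_4(1024) = 5

The recursion tree depth is log_4(1024) = 5. At each level, the problem size is divided by 4, so it takes 5 divisions to reduce to a base case of size 1. The algorithm makes 4 recursive calls at each level.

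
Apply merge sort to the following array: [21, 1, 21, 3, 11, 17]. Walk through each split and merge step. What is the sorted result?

Merge sort trace:

Split: [21, 1, 21, 3, 11, 17] -> [21, 1, 21] and [3, 11, 17]
  Split: [21, 1, 21] -> [21] and [1, 21]
    Split: [1, 21] -> [1] and [21]
    Merge: [1] + [21] -> [1, 21]
  Merge: [21] + [1, 21] -> [1, 21, 21]
  Split: [3, 11, 17] -> [3] and [11, 17]
    Split: [11, 17] -> [11] and [17]
    Merge: [11] + [17] -> [11, 17]
  Merge: [3] + [11, 17] -> [3, 11, 17]
Merge: [1, 21, 21] + [3, 11, 17] -> [1, 3, 11, 17, 21, 21]

Final sorted array: [1, 3, 11, 17, 21, 21]

The merge sort proceeds by recursively splitting the array and merging sorted halves.
After all merges, the sorted array is [1, 3, 11, 17, 21, 21].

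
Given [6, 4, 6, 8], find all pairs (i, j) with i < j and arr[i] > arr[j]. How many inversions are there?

Finding inversions in [6, 4, 6, 8]:

(0, 1): arr[0]=6 > arr[1]=4

Total inversions: 1

The array has 1 inversion(s): (0,1). Each pair (i,j) satisfies i < j and arr[i] > arr[j].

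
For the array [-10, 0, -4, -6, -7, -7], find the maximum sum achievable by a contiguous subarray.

Using Kadane's algorithm on [-10, 0, -4, -6, -7, -7]:

Scanning through the array:
Position 1 (value 0): max_ending_here = 0, max_so_far = 0
Position 2 (value -4): max_ending_here = -4, max_so_far = 0
Position 3 (value -6): max_ending_here = -6, max_so_far = 0
Position 4 (value -7): max_ending_here = -7, max_so_far = 0
Position 5 (value -7): max_ending_here = -7, max_so_far = 0

Maximum subarray: [0]
Maximum sum: 0

The maximum subarray is [0] with sum 0. This subarray runs from index 1 to index 1.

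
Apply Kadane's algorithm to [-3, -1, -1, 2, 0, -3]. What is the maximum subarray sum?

Using Kadane's algorithm on [-3, -1, -1, 2, 0, -3]:

Scanning through the array:
Position 1 (value -1): max_ending_here = -1, max_so_far = -1
Position 2 (value -1): max_ending_here = -1, max_so_far = -1
Position 3 (value 2): max_ending_here = 2, max_so_far = 2
Position 4 (value 0): max_ending_here = 2, max_so_far = 2
Position 5 (value -3): max_ending_here = -1, max_so_far = 2

Maximum subarray: [2]
Maximum sum: 2

The maximum subarray is [2] with sum 2. This subarray runs from index 3 to index 3.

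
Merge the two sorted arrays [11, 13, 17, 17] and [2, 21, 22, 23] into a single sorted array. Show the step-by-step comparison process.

Merging process:

Compare 11 vs 2: take 2 from right. Merged: [2]
Compare 11 vs 21: take 11 from left. Merged: [2, 11]
Compare 13 vs 21: take 13 from left. Merged: [2, 11, 13]
Compare 17 vs 21: take 17 from left. Merged: [2, 11, 13, 17]
Compare 17 vs 21: take 17 from left. Merged: [2, 11, 13, 17, 17]
Append remaining from right: [21, 22, 23]. Merged: [2, 11, 13, 17, 17, 21, 22, 23]

Final merged array: [2, 11, 13, 17, 17, 21, 22, 23]
Total comparisons: 5

The merged array is [2, 11, 13, 17, 17, 21, 22, 23], requiring 5 comparisons. The merge step runs in O(n) time where n is the total number of elements.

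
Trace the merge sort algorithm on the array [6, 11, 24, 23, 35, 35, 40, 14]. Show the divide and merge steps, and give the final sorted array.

Merge sort trace:

Split: [6, 11, 24, 23, 35, 35, 40, 14] -> [6, 11, 24, 23] and [35, 35, 40, 14]
  Split: [6, 11, 24, 23] -> [6, 11] and [24, 23]
    Split: [6, 11] -> [6] and [11]
    Merge: [6] + [11] -> [6, 11]
    Split: [24, 23] -> [24] and [23]
    Merge: [24] + [23] -> [23, 24]
  Merge: [6, 11] + [23, 24] -> [6, 11, 23, 24]
  Split: [35, 35, 40, 14] -> [35, 35] and [40, 14]
    Split: [35, 35] -> [35] and [35]
    Merge: [35] + [35] -> [35, 35]
    Split: [40, 14] -> [40] and [14]
    Merge: [40] + [14] -> [14, 40]
  Merge: [35, 35] + [14, 40] -> [14, 35, 35, 40]
Merge: [6, 11, 23, 24] + [14, 35, 35, 40] -> [6, 11, 14, 23, 24, 35, 35, 40]

Final sorted array: [6, 11, 14, 23, 24, 35, 35, 40]

The merge sort proceeds by recursively splitting the array and merging sorted halves.
After all merges, the sorted array is [6, 11, 14, 23, 24, 35, 35, 40].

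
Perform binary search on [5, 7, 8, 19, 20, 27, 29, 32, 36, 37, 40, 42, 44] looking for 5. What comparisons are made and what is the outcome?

Binary search for 5 in [5, 7, 8, 19, 20, 27, 29, 32, 36, 37, 40, 42, 44]:

lo=0, hi=12, mid=6, arr[mid]=29 -> 29 > 5, search left half
lo=0, hi=5, mid=2, arr[mid]=8 -> 8 > 5, search left half
lo=0, hi=1, mid=0, arr[mid]=5 -> Found target at index 0!

Binary search finds 5 at index 0 after 3 comparisons. The search repeatedly halves the search space by comparing with the middle element.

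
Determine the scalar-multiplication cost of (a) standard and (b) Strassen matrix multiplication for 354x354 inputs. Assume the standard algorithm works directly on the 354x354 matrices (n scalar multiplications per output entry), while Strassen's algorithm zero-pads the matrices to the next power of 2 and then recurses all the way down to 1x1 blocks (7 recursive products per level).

Matrix multiplication for 354x354 matrices:

Strassen's algorithm requires power-of-2 dimensions. Pad 354x354 to 512x512 (next power of 2).

Standard algorithm: 354^3 = 44361864 multiplications
Strassen's algorithm: 7^(log2(512)) = 7^9 = 40353607 multiplications
Savings: 44361864 - 40353607 = 4008257 multiplications

Standard: 44361864 multiplications (354^3). Strassen: 40353607 multiplications (7^9, after padding to 512x512). Strassen reduces 8 recursive multiplications to 7 at each level.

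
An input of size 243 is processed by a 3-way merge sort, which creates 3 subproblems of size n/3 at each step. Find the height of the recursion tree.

For divide and conquer with division factor 3:

Problem sizes at each level:
Level 0: 243
Level 1: 81
Level 2: 27
Level 3: 9
Level 4: 3
Level 5: 1

The root is level 0 and the size-1 base case is level 5 (the tree spans levels 0 through 5, i.e. 6 levels counting the root), so the depth is the number of divisions: log_3(243) = 5

The recursion tree depth is log_3(243) = 5. At each level, the problem size is divided by 3, so it takes 5 divisions to reduce to a base case of size 1. The algorithm makes 3 recursive calls at each level.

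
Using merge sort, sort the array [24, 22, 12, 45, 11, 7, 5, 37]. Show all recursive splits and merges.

Merge sort trace:

Split: [24, 22, 12, 45, 11, 7, 5, 37] -> [24, 22, 12, 45] and [11, 7, 5, 37]
  Split: [24, 22, 12, 45] -> [24, 22] and [12, 45]
    Split: [24, 22] -> [24] and [22]
    Merge: [24] + [22] -> [22, 24]
    Split: [12, 45] -> [12] and [45]
    Merge: [12] + [45] -> [12, 45]
  Merge: [22, 24] + [12, 45] -> [12, 22, 24, 45]
  Split: [11, 7, 5, 37] -> [11, 7] and [5, 37]
    Split: [11, 7] -> [11] and [7]
    Merge: [11] + [7] -> [7, 11]
    Split: [5, 37] -> [5] and [37]
    Merge: [5] + [37] -> [5, 37]
  Merge: [7, 11] + [5, 37] -> [5, 7, 11, 37]
Merge: [12, 22, 24, 45] + [5, 7, 11, 37] -> [5, 7, 11, 12, 22, 24, 37, 45]

Final sorted array: [5, 7, 11, 12, 22, 24, 37, 45]

The merge sort proceeds by recursively splitting the array and merging sorted halves.
After all merges, the sorted array is [5, 7, 11, 12, 22, 24, 37, 45].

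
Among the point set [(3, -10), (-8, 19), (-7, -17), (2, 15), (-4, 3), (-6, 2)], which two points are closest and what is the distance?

Computing all pairwise distances among 6 points:

d((3, -10), (-8, 19)) = 31.0161
d((3, -10), (-7, -17)) = 12.2066
d((3, -10), (2, 15)) = 25.02
d((3, -10), (-4, 3)) = 14.7648
d((3, -10), (-6, 2)) = 15.0
d((-8, 19), (-7, -17)) = 36.0139
d((-8, 19), (2, 15)) = 10.7703
d((-8, 19), (-4, 3)) = 16.4924
d((-8, 19), (-6, 2)) = 17.1172
d((-7, -17), (2, 15)) = 33.2415
d((-7, -17), (-4, 3)) = 20.2237
d((-7, -17), (-6, 2)) = 19.0263
d((2, 15), (-4, 3)) = 13.4164
d((2, 15), (-6, 2)) = 15.2643
d((-4, 3), (-6, 2)) = 2.2361 <-- minimum

Closest pair: (-4, 3) and (-6, 2) with distance 2.2361

The closest pair is (-4, 3) and (-6, 2) with Euclidean distance 2.2361. For 6 points, brute-force pairwise comparison is shown above. For large n, the divide-and-conquer algorithm (sort by x, recurse on halves, check the dividing strip) achieves O(n log n).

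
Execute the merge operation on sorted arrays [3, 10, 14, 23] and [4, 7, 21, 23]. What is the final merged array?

Merging process:

Compare 3 vs 4: take 3 from left. Merged: [3]
Compare 10 vs 4: take 4 from right. Merged: [3, 4]
Compare 10 vs 7: take 7 from right. Merged: [3, 4, 7]
Compare 10 vs 21: take 10 from left. Merged: [3, 4, 7, 10]
Compare 14 vs 21: take 14 from left. Merged: [3, 4, 7, 10, 14]
Compare 23 vs 21: take 21 from right. Merged: [3, 4, 7, 10, 14, 21]
Compare 23 vs 23: take 23 from left. Merged: [3, 4, 7, 10, 14, 21, 23]
Append remaining from right: [23]. Merged: [3, 4, 7, 10, 14, 21, 23, 23]

Final merged array: [3, 4, 7, 10, 14, 21, 23, 23]
Total comparisons: 7

The merged array is [3, 4, 7, 10, 14, 21, 23, 23], requiring 7 comparisons. The merge step runs in O(n) time where n is the total number of elements.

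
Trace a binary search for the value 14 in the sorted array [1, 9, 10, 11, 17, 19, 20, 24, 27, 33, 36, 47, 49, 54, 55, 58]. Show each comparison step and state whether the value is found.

Binary search for 14 in [1, 9, 10, 11, 17, 19, 20, 24, 27, 33, 36, 47, 49, 54, 55, 58]:

lo=0, hi=15, mid=7, arr[mid]=24 -> 24 > 14, search left half
lo=0, hi=6, mid=3, arr[mid]=11 -> 11 < 14, search right half
lo=4, hi=6, mid=5, arr[mid]=19 -> 19 > 14, search left half
lo=4, hi=4, mid=4, arr[mid]=17 -> 17 > 14, search left half
lo=4 > hi=3, target 14 not found

Binary search determines that 14 is not in the array after 4 comparisons. The search space was exhausted without finding the target.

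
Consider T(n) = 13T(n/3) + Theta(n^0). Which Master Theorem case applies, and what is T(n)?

Master Theorem for T(n) = 13T(n/3) + O(n^0):

a = 13, b = 3, c = 0
log_b(a) = log_3(13) = 2.3347

Case 1: c = 0 < log_3(13) = 2.3347
T(n) = O(n^(log_3 13))

For T(n) = 13T(n/3) + O(n^0): log_3(13) = 2.3347. This is Case 1 of the Master Theorem (c < log_b(a), work dominated by leaves), giving O(n^(log_3 13)).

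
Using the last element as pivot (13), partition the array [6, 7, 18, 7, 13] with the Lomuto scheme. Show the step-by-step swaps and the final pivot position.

Lomuto partition with pivot = 13:

Initial array: [6, 7, 18, 7, 13]

arr[0]=6 <= 13: swap with position 0, array becomes [6, 7, 18, 7, 13]
arr[1]=7 <= 13: swap with position 1, array becomes [6, 7, 18, 7, 13]
arr[2]=18 > 13: no swap
arr[3]=7 <= 13: swap with position 2, array becomes [6, 7, 7, 18, 13]

Place pivot at position 3: [6, 7, 7, 13, 18]
Pivot position: 3

After partitioning with pivot 13, the array becomes [6, 7, 7, 13, 18]. The pivot is placed at index 3. All elements to the left of the pivot are <= 13, and all elements to the right are > 13.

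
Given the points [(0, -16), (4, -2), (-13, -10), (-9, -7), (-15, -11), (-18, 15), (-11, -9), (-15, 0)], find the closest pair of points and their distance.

Computing all pairwise distances among 8 points:

d((0, -16), (4, -2)) = 14.5602
d((0, -16), (-13, -10)) = 14.3178
d((0, -16), (-9, -7)) = 12.7279
d((0, -16), (-15, -11)) = 15.8114
d((0, -16), (-18, 15)) = 35.8469
d((0, -16), (-11, -9)) = 13.0384
d((0, -16), (-15, 0)) = 21.9317
d((4, -2), (-13, -10)) = 18.7883
d((4, -2), (-9, -7)) = 13.9284
d((4, -2), (-15, -11)) = 21.0238
d((4, -2), (-18, 15)) = 27.8029
d((4, -2), (-11, -9)) = 16.5529
d((4, -2), (-15, 0)) = 19.105
d((-13, -10), (-9, -7)) = 5.0
d((-13, -10), (-15, -11)) = 2.2361 <-- minimum
d((-13, -10), (-18, 15)) = 25.4951
d((-13, -10), (-11, -9)) = 2.2361 <-- minimum
d((-13, -10), (-15, 0)) = 10.198
d((-9, -7), (-15, -11)) = 7.2111
d((-9, -7), (-18, 15)) = 23.7697
d((-9, -7), (-11, -9)) = 2.8284
d((-9, -7), (-15, 0)) = 9.2195
d((-15, -11), (-18, 15)) = 26.1725
d((-15, -11), (-11, -9)) = 4.4721
d((-15, -11), (-15, 0)) = 11.0
d((-18, 15), (-11, -9)) = 25.0
d((-18, 15), (-15, 0)) = 15.2971
d((-11, -9), (-15, 0)) = 9.8489

Minimum distance: 2.2361 (tie among 2 pairs: (-13, -10) and (-15, -11); (-13, -10) and (-11, -9))

The minimum Euclidean distance is 2.2361. There is a tie: 2 pairs achieve this minimum — (-13, -10) and (-15, -11); (-13, -10) and (-11, -9). Any of these is a valid closest pair. For 8 points, brute-force pairwise comparison is shown above. For large n, the divide-and-conquer algorithm (sort by x, recurse on halves, check the dividing strip) achieves O(n log n).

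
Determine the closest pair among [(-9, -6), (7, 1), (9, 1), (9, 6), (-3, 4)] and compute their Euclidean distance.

Computing all pairwise distances among 5 points:

d((-9, -6), (7, 1)) = 17.4642
d((-9, -6), (9, 1)) = 19.3132
d((-9, -6), (9, 6)) = 21.6333
d((-9, -6), (-3, 4)) = 11.6619
d((7, 1), (9, 1)) = 2.0 <-- minimum
d((7, 1), (9, 6)) = 5.3852
d((7, 1), (-3, 4)) = 10.4403
d((9, 1), (9, 6)) = 5.0
d((9, 1), (-3, 4)) = 12.3693
d((9, 6), (-3, 4)) = 12.1655

Closest pair: (7, 1) and (9, 1) with distance 2.0

The closest pair is (7, 1) and (9, 1) with Euclidean distance 2.0. For 5 points, brute-force pairwise comparison is shown above. For large n, the divide-and-conquer algorithm (sort by x, recurse on halves, check the dividing strip) achieves O(n log n).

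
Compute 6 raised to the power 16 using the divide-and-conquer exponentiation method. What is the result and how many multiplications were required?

Computing 6^16 by squaring (build up from 6^1; each line after the first costs one multiplication):

6^1 = 6
6^2 = (6^1)^2 = 6^2 = 36
6^4 = (6^2)^2 = 36^2 = 1296
6^8 = (6^4)^2 = 1296^2 = 1679616
6^16 = (6^8)^2 = 1679616^2 = 2821109907456

Result: 2821109907456
Multiplications needed: 4 (4 lines after 6^1)

6^16 = 2821109907456. Using exponentiation by squaring, this requires 4 multiplications. The key idea: if the exponent is even, square the half-power; if odd, multiply by the base once.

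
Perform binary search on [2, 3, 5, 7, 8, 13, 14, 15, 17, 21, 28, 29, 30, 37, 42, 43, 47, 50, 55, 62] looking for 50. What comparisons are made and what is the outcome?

Binary search for 50 in [2, 3, 5, 7, 8, 13, 14, 15, 17, 21, 28, 29, 30, 37, 42, 43, 47, 50, 55, 62]:

lo=0, hi=19, mid=9, arr[mid]=21 -> 21 < 50, search right half
lo=10, hi=19, mid=14, arr[mid]=42 -> 42 < 50, search right half
lo=15, hi=19, mid=17, arr[mid]=50 -> Found target at index 17!

Binary search finds 50 at index 17 after 3 comparisons. The search repeatedly halves the search space by comparing with the middle element.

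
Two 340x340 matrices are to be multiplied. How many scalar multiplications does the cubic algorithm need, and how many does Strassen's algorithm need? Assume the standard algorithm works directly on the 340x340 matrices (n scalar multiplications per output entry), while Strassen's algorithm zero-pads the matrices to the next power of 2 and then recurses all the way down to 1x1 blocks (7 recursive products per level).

Matrix multiplication for 340x340 matrices:

Strassen's algorithm requires power-of-2 dimensions. Pad 340x340 to 512x512 (next power of 2).

Standard algorithm: 340^3 = 39304000 multiplications
Strassen's algorithm: 7^(log2(512)) = 7^9 = 40353607 multiplications
Difference: 39304000 - 40353607 = -1049607 (Strassen uses MORE here due to padding overhead — for small or just-over-power-of-2 n, padding can outweigh the per-level savings)

Standard: 39304000 multiplications (340^3). Strassen: 40353607 multiplications (7^9, after padding to 512x512). Strassen reduces 8 recursive multiplications to 7 at each level.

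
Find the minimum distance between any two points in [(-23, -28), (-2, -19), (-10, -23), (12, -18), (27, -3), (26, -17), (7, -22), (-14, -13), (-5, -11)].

Computing all pairwise distances among 9 points:

d((-23, -28), (-2, -19)) = 22.8473
d((-23, -28), (-10, -23)) = 13.9284
d((-23, -28), (12, -18)) = 36.4005
d((-23, -28), (27, -3)) = 55.9017
d((-23, -28), (26, -17)) = 50.2195
d((-23, -28), (7, -22)) = 30.5941
d((-23, -28), (-14, -13)) = 17.4929
d((-23, -28), (-5, -11)) = 24.7588
d((-2, -19), (-10, -23)) = 8.9443
d((-2, -19), (12, -18)) = 14.0357
d((-2, -19), (27, -3)) = 33.121
d((-2, -19), (26, -17)) = 28.0713
d((-2, -19), (7, -22)) = 9.4868
d((-2, -19), (-14, -13)) = 13.4164
d((-2, -19), (-5, -11)) = 8.544
d((-10, -23), (12, -18)) = 22.561
d((-10, -23), (27, -3)) = 42.0595
d((-10, -23), (26, -17)) = 36.4966
d((-10, -23), (7, -22)) = 17.0294
d((-10, -23), (-14, -13)) = 10.7703
d((-10, -23), (-5, -11)) = 13.0
d((12, -18), (27, -3)) = 21.2132
d((12, -18), (26, -17)) = 14.0357
d((12, -18), (7, -22)) = 6.4031 <-- minimum
d((12, -18), (-14, -13)) = 26.4764
d((12, -18), (-5, -11)) = 18.3848
d((27, -3), (26, -17)) = 14.0357
d((27, -3), (7, -22)) = 27.5862
d((27, -3), (-14, -13)) = 42.2019
d((27, -3), (-5, -11)) = 32.9848
d((26, -17), (7, -22)) = 19.6469
d((26, -17), (-14, -13)) = 40.1995
d((26, -17), (-5, -11)) = 31.5753
d((7, -22), (-14, -13)) = 22.8473
d((7, -22), (-5, -11)) = 16.2788
d((-14, -13), (-5, -11)) = 9.2195

Closest pair: (12, -18) and (7, -22) with distance 6.4031

The closest pair is (12, -18) and (7, -22) with Euclidean distance 6.4031. For 9 points, brute-force pairwise comparison is shown above. For large n, the divide-and-conquer algorithm (sort by x, recurse on halves, check the dividing strip) achieves O(n log n).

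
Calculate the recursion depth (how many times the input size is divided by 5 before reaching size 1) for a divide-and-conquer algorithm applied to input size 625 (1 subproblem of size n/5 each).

For divide and conquer with division factor 5:

Problem sizes at each level:
Level 0: 625
Level 1: 125
Level 2: 25
Level 3: 5
Level 4: 1

The root is level 0 and the size-1 base case is level 4 (the tree spans levels 0 through 4, i.e. 5 levels counting the root), so the depth is the number of divisions: log_5(625) = 4

The recursion tree depth is log_5(625) = 4. At each level, the problem size is divided by 5, so it takes 4 divisions to reduce to a base case of size 1. The algorithm makes 1 recursive call at each level.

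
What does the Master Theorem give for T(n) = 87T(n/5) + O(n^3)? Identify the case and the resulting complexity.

Master Theorem for T(n) = 87T(n/5) + O(n^3):

a = 87, b = 5, c = 3
log_b(a) = log_5(87) = 2.7748

Case 3: c = 3 > log_5(87) = 2.7748
T(n) = O(n^3) = O(n^3)

For T(n) = 87T(n/5) + O(n^3): log_5(87) = 2.7748. This is Case 3 of the Master Theorem (c > log_b(a), work dominated by root), giving O(n^3).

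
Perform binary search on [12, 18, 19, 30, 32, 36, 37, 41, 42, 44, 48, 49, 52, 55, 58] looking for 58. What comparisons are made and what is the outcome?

Binary search for 58 in [12, 18, 19, 30, 32, 36, 37, 41, 42, 44, 48, 49, 52, 55, 58]:

lo=0, hi=14, mid=7, arr[mid]=41 -> 41 < 58, search right half
lo=8, hi=14, mid=11, arr[mid]=49 -> 49 < 58, search right half
lo=12, hi=14, mid=13, arr[mid]=55 -> 55 < 58, search right half
lo=14, hi=14, mid=14, arr[mid]=58 -> Found target at index 14!

Binary search finds 58 at index 14 after 4 comparisons. The search repeatedly halves the search space by comparing with the middle element.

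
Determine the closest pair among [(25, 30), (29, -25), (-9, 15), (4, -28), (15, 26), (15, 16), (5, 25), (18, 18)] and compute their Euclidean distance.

Computing all pairwise distances among 8 points:

d((25, 30), (29, -25)) = 55.1453
d((25, 30), (-9, 15)) = 37.1618
d((25, 30), (4, -28)) = 61.6847
d((25, 30), (15, 26)) = 10.7703
d((25, 30), (15, 16)) = 17.2047
d((25, 30), (5, 25)) = 20.6155
d((25, 30), (18, 18)) = 13.8924
d((29, -25), (-9, 15)) = 55.1725
d((29, -25), (4, -28)) = 25.1794
d((29, -25), (15, 26)) = 52.8867
d((29, -25), (15, 16)) = 43.3244
d((29, -25), (5, 25)) = 55.4617
d((29, -25), (18, 18)) = 44.3847
d((-9, 15), (4, -28)) = 44.9222
d((-9, 15), (15, 26)) = 26.4008
d((-9, 15), (15, 16)) = 24.0208
d((-9, 15), (5, 25)) = 17.2047
d((-9, 15), (18, 18)) = 27.1662
d((4, -28), (15, 26)) = 55.109
d((4, -28), (15, 16)) = 45.3542
d((4, -28), (5, 25)) = 53.0094
d((4, -28), (18, 18)) = 48.0833
d((15, 26), (15, 16)) = 10.0
d((15, 26), (5, 25)) = 10.0499
d((15, 26), (18, 18)) = 8.544
d((15, 16), (5, 25)) = 13.4536
d((15, 16), (18, 18)) = 3.6056 <-- minimum
d((5, 25), (18, 18)) = 14.7648

Closest pair: (15, 16) and (18, 18) with distance 3.6056

The closest pair is (15, 16) and (18, 18) with Euclidean distance 3.6056. For 8 points, brute-force pairwise comparison is shown above. For large n, the divide-and-conquer algorithm (sort by x, recurse on halves, check the dividing strip) achieves O(n log n).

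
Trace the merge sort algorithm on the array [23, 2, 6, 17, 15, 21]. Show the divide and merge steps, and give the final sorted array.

Merge sort trace:

Split: [23, 2, 6, 17, 15, 21] -> [23, 2, 6] and [17, 15, 21]
  Split: [23, 2, 6] -> [23] and [2, 6]
    Split: [2, 6] -> [2] and [6]
    Merge: [2] + [6] -> [2, 6]
  Merge: [23] + [2, 6] -> [2, 6, 23]
  Split: [17, 15, 21] -> [17] and [15, 21]
    Split: [15, 21] -> [15] and [21]
    Merge: [15] + [21] -> [15, 21]
  Merge: [17] + [15, 21] -> [15, 17, 21]
Merge: [2, 6, 23] + [15, 17, 21] -> [2, 6, 15, 17, 21, 23]

Final sorted array: [2, 6, 15, 17, 21, 23]

The merge sort proceeds by recursively splitting the array and merging sorted halves.
After all merges, the sorted array is [2, 6, 15, 17, 21, 23].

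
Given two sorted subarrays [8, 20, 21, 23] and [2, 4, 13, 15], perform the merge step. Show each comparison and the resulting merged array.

Merging process:

Compare 8 vs 2: take 2 from right. Merged: [2]
Compare 8 vs 4: take 4 from right. Merged: [2, 4]
Compare 8 vs 13: take 8 from left. Merged: [2, 4, 8]
Compare 20 vs 13: take 13 from right. Merged: [2, 4, 8, 13]
Compare 20 vs 15: take 15 from right. Merged: [2, 4, 8, 13, 15]
Append remaining from left: [20, 21, 23]. Merged: [2, 4, 8, 13, 15, 20, 21, 23]

Final merged array: [2, 4, 8, 13, 15, 20, 21, 23]
Total comparisons: 5

The merged array is [2, 4, 8, 13, 15, 20, 21, 23], requiring 5 comparisons. The merge step runs in O(n) time where n is the total number of elements.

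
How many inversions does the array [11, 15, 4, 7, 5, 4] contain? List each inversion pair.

Finding inversions in [11, 15, 4, 7, 5, 4]:

(0, 2): arr[0]=11 > arr[2]=4
(0, 3): arr[0]=11 > arr[3]=7
(0, 4): arr[0]=11 > arr[4]=5
(0, 5): arr[0]=11 > arr[5]=4
(1, 2): arr[1]=15 > arr[2]=4
(1, 3): arr[1]=15 > arr[3]=7
(1, 4): arr[1]=15 > arr[4]=5
(1, 5): arr[1]=15 > arr[5]=4
(3, 4): arr[3]=7 > arr[4]=5
(3, 5): arr[3]=7 > arr[5]=4
(4, 5): arr[4]=5 > arr[5]=4

Total inversions: 11

The array has 11 inversion(s): (0,2), (0,3), (0,4), (0,5), (1,2), (1,3), (1,4), (1,5), (3,4), (3,5), (4,5). Each pair (i,j) satisfies i < j and arr[i] > arr[j].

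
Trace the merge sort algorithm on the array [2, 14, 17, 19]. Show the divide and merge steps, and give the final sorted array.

Merge sort trace:

Split: [2, 14, 17, 19] -> [2, 14] and [17, 19]
  Split: [2, 14] -> [2] and [14]
  Merge: [2] + [14] -> [2, 14]
  Split: [17, 19] -> [17] and [19]
  Merge: [17] + [19] -> [17, 19]
Merge: [2, 14] + [17, 19] -> [2, 14, 17, 19]

Final sorted array: [2, 14, 17, 19]

The merge sort proceeds by recursively splitting the array and merging sorted halves.
After all merges, the sorted array is [2, 14, 17, 19].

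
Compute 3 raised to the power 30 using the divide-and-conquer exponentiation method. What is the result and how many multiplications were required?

Computing 3^30 by squaring (build up from 3^1; each line after the first costs one multiplication):

3^1 = 3
3^2 = (3^1)^2 = 3^2 = 9
3^3 = 3 * 3^2 = 3 * 9 = 27
3^6 = (3^3)^2 = 27^2 = 729
3^7 = 3 * 3^6 = 3 * 729 = 2187
3^14 = (3^7)^2 = 2187^2 = 4782969
3^15 = 3 * 3^14 = 3 * 4782969 = 14348907
3^30 = (3^15)^2 = 14348907^2 = 205891132094649

Result: 205891132094649
Multiplications needed: 7 (7 lines after 3^1)

3^30 = 205891132094649. Using exponentiation by squaring, this requires 7 multiplications. The key idea: if the exponent is even, square the half-power; if odd, multiply by the base once.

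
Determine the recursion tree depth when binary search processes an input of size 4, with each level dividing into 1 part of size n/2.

For divide and conquer with division factor 2:

Problem sizes at each level:
Level 0: 4
Level 1: 2
Level 2: 1

The root is level 0 and the size-1 base case is level 2 (the tree spans levels 0 through 2, i.e. 3 levels counting the root), so the depth is the number of divisions: log_2(4) = 2

The recursion tree depth is log_2(4) = 2. At each level, the problem size is divided by 2, so it takes 2 divisions to reduce to a base case of size 1. The algorithm makes 1 recursive call at each level.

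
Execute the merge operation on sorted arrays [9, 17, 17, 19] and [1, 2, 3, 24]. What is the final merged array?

Merging process:

Compare 9 vs 1: take 1 from right. Merged: [1]
Compare 9 vs 2: take 2 from right. Merged: [1, 2]
Compare 9 vs 3: take 3 from right. Merged: [1, 2, 3]
Compare 9 vs 24: take 9 from left. Merged: [1, 2, 3, 9]
Compare 17 vs 24: take 17 from left. Merged: [1, 2, 3, 9, 17]
Compare 17 vs 24: take 17 from left. Merged: [1, 2, 3, 9, 17, 17]
Compare 19 vs 24: take 19 from left. Merged: [1, 2, 3, 9, 17, 17, 19]
Append remaining from right: [24]. Merged: [1, 2, 3, 9, 17, 17, 19, 24]

Final merged array: [1, 2, 3, 9, 17, 17, 19, 24]
Total comparisons: 7

The merged array is [1, 2, 3, 9, 17, 17, 19, 24], requiring 7 comparisons. The merge step runs in O(n) time where n is the total number of elements.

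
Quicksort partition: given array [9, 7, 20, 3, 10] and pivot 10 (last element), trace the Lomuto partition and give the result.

Lomuto partition with pivot = 10:

Initial array: [9, 7, 20, 3, 10]

arr[0]=9 <= 10: swap with position 0, array becomes [9, 7, 20, 3, 10]
arr[1]=7 <= 10: swap with position 1, array becomes [9, 7, 20, 3, 10]
arr[2]=20 > 10: no swap
arr[3]=3 <= 10: swap with position 2, array becomes [9, 7, 3, 20, 10]

Place pivot at position 3: [9, 7, 3, 10, 20]
Pivot position: 3

After partitioning with pivot 10, the array becomes [9, 7, 3, 10, 20]. The pivot is placed at index 3. All elements to the left of the pivot are <= 10, and all elements to the right are > 10.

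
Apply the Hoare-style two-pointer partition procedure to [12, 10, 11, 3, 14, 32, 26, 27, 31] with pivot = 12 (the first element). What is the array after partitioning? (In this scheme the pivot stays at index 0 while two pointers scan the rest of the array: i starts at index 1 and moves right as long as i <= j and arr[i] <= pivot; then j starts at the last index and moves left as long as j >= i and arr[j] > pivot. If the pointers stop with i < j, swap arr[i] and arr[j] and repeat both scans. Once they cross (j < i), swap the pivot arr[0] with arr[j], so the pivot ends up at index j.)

Hoare-style two-pointer partition with pivot = 12:

Initial array: [12, 10, 11, 3, 14, 32, 26, 27, 31]

Pointers start at i = 1, j = 8.
i ends at 4, j ends at 3: the pointers have crossed (j < i), so scanning stops.

Swap pivot arr[0] with arr[3] to place pivot at position 3: [3, 10, 11, 12, 14, 32, 26, 27, 31]
Pivot position: 3

After partitioning with pivot 12, the array becomes [3, 10, 11, 12, 14, 32, 26, 27, 31]. The pivot is placed at index 3. All elements to the left of the pivot are <= 12, and all elements to the right are > 12.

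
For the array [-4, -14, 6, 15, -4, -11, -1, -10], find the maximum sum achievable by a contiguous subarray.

Using Kadane's algorithm on [-4, -14, 6, 15, -4, -11, -1, -10]:

Scanning through the array:
Position 1 (value -14): max_ending_here = -14, max_so_far = -4
Position 2 (value 6): max_ending_here = 6, max_so_far = 6
Position 3 (value 15): max_ending_here = 21, max_so_far = 21
Position 4 (value -4): max_ending_here = 17, max_so_far = 21
Position 5 (value -11): max_ending_here = 6, max_so_far = 21
Position 6 (value -1): max_ending_here = 5, max_so_far = 21
Position 7 (value -10): max_ending_here = -5, max_so_far = 21

Maximum subarray: [6, 15]
Maximum sum: 21

The maximum subarray is [6, 15] with sum 21. This subarray runs from index 2 to index 3.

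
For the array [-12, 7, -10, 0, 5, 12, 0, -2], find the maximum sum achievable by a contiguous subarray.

Using Kadane's algorithm on [-12, 7, -10, 0, 5, 12, 0, -2]:

Scanning through the array:
Position 1 (value 7): max_ending_here = 7, max_so_far = 7
Position 2 (value -10): max_ending_here = -3, max_so_far = 7
Position 3 (value 0): max_ending_here = 0, max_so_far = 7
Position 4 (value 5): max_ending_here = 5, max_so_far = 7
Position 5 (value 12): max_ending_here = 17, max_so_far = 17
Position 6 (value 0): max_ending_here = 17, max_so_far = 17
Position 7 (value -2): max_ending_here = 15, max_so_far = 17

Maximum subarray: [0, 5, 12]
Maximum sum: 17

The maximum subarray is [0, 5, 12] with sum 17. This subarray runs from index 3 to index 5.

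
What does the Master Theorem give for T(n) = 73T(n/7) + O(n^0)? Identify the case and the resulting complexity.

Master Theorem for T(n) = 73T(n/7) + O(n^0):

a = 73, b = 7, c = 0
log_b(a) = log_7(73) = 2.2049

Case 1: c = 0 < log_7(73) = 2.2049
T(n) = O(n^(log_7 73))

For T(n) = 73T(n/7) + O(n^0): log_7(73) = 2.2049. This is Case 1 of the Master Theorem (c < log_b(a), work dominated by leaves), giving O(n^(log_7 73)).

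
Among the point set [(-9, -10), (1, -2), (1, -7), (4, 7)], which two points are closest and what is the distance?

Computing all pairwise distances among 4 points:

d((-9, -10), (1, -2)) = 12.8062
d((-9, -10), (1, -7)) = 10.4403
d((-9, -10), (4, 7)) = 21.4009
d((1, -2), (1, -7)) = 5.0 <-- minimum
d((1, -2), (4, 7)) = 9.4868
d((1, -7), (4, 7)) = 14.3178

Closest pair: (1, -2) and (1, -7) with distance 5.0

The closest pair is (1, -2) and (1, -7) with Euclidean distance 5.0. For 4 points, brute-force pairwise comparison is shown above. For large n, the divide-and-conquer algorithm (sort by x, recurse on halves, check the dividing strip) achieves O(n log n).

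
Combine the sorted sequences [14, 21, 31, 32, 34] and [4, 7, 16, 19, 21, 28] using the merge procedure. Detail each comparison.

Merging process:

Compare 14 vs 4: take 4 from right. Merged: [4]
Compare 14 vs 7: take 7 from right. Merged: [4, 7]
Compare 14 vs 16: take 14 from left. Merged: [4, 7, 14]
Compare 21 vs 16: take 16 from right. Merged: [4, 7, 14, 16]
Compare 21 vs 19: take 19 from right. Merged: [4, 7, 14, 16, 19]
Compare 21 vs 21: take 21 from left. Merged: [4, 7, 14, 16, 19, 21]
Compare 31 vs 21: take 21 from right. Merged: [4, 7, 14, 16, 19, 21, 21]
Compare 31 vs 28: take 28 from right. Merged: [4, 7, 14, 16, 19, 21, 21, 28]
Append remaining from left: [31, 32, 34]. Merged: [4, 7, 14, 16, 19, 21, 21, 28, 31, 32, 34]

Final merged array: [4, 7, 14, 16, 19, 21, 21, 28, 31, 32, 34]
Total comparisons: 8

The merged array is [4, 7, 14, 16, 19, 21, 21, 28, 31, 32, 34], requiring 8 comparisons. The merge step runs in O(n) time where n is the total number of elements.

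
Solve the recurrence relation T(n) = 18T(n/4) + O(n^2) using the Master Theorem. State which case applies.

Master Theorem for T(n) = 18T(n/4) + O(n^2):

a = 18, b = 4, c = 2
log_b(a) = log_4(18) = 2.0850

Case 1: c = 2 < log_4(18) = 2.0850
T(n) = O(n^(log_4 18))

For T(n) = 18T(n/4) + O(n^2): log_4(18) = 2.0850. This is Case 1 of the Master Theorem (c < log_b(a), work dominated by leaves), giving O(n^(log_4 18)).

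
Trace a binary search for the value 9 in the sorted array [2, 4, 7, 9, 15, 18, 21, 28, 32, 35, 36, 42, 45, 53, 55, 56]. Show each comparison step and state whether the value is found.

Binary search for 9 in [2, 4, 7, 9, 15, 18, 21, 28, 32, 35, 36, 42, 45, 53, 55, 56]:

lo=0, hi=15, mid=7, arr[mid]=28 -> 28 > 9, search left half
lo=0, hi=6, mid=3, arr[mid]=9 -> Found target at index 3!

Binary search finds 9 at index 3 after 2 comparisons. The search repeatedly halves the search space by comparing with the middle element.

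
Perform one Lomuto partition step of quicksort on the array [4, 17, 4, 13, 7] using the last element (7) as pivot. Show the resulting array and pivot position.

Lomuto partition with pivot = 7:

Initial array: [4, 17, 4, 13, 7]

arr[0]=4 <= 7: swap with position 0, array becomes [4, 17, 4, 13, 7]
arr[1]=17 > 7: no swap
arr[2]=4 <= 7: swap with position 1, array becomes [4, 4, 17, 13, 7]
arr[3]=13 > 7: no swap

Place pivot at position 2: [4, 4, 7, 13, 17]
Pivot position: 2

After partitioning with pivot 7, the array becomes [4, 4, 7, 13, 17]. The pivot is placed at index 2. All elements to the left of the pivot are <= 7, and all elements to the right are > 7.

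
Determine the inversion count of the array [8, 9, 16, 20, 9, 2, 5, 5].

Finding inversions in [8, 9, 16, 20, 9, 2, 5, 5]:

(0, 5): arr[0]=8 > arr[5]=2
(0, 6): arr[0]=8 > arr[6]=5
(0, 7): arr[0]=8 > arr[7]=5
(1, 5): arr[1]=9 > arr[5]=2
(1, 6): arr[1]=9 > arr[6]=5
(1, 7): arr[1]=9 > arr[7]=5
(2, 4): arr[2]=16 > arr[4]=9
(2, 5): arr[2]=16 > arr[5]=2
(2, 6): arr[2]=16 > arr[6]=5
(2, 7): arr[2]=16 > arr[7]=5
(3, 4): arr[3]=20 > arr[4]=9
(3, 5): arr[3]=20 > arr[5]=2
(3, 6): arr[3]=20 > arr[6]=5
(3, 7): arr[3]=20 > arr[7]=5
(4, 5): arr[4]=9 > arr[5]=2
(4, 6): arr[4]=9 > arr[6]=5
(4, 7): arr[4]=9 > arr[7]=5

Total inversions: 17

The array has 17 inversion(s): (0,5), (0,6), (0,7), (1,5), (1,6), (1,7), (2,4), (2,5), (2,6), (2,7), (3,4), (3,5), (3,6), (3,7), (4,5), (4,6), (4,7). Each pair (i,j) satisfies i < j and arr[i] > arr[j].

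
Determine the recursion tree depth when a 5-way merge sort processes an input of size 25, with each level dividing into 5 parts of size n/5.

For divide and conquer with division factor 5:

Problem sizes at each level:
Level 0: 25
Level 1: 5
Level 2: 1

The root is level 0 and the size-1 base case is level 2 (the tree spans levels 0 through 2, i.e. 3 levels counting the root), so the depth is the number of divisions: log_5(25) = 2

The recursion tree depth is log_5(25) = 2. At each level, the problem size is divided by 5, so it takes 2 divisions to reduce to a base case of size 1. The algorithm makes 5 recursive calls at each level.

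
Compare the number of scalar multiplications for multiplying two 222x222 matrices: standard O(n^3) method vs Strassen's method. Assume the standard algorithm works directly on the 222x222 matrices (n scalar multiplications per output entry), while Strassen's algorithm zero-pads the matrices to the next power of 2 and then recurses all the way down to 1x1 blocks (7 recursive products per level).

Matrix multiplication for 222x222 matrices:

Strassen's algorithm requires power-of-2 dimensions. Pad 222x222 to 256x256 (next power of 2).

Standard algorithm: 222^3 = 10941048 multiplications
Strassen's algorithm: 7^(log2(256)) = 7^8 = 5764801 multiplications
Savings: 10941048 - 5764801 = 5176247 multiplications

Standard: 10941048 multiplications (222^3). Strassen: 5764801 multiplications (7^8, after padding to 256x256). Strassen reduces 8 recursive multiplications to 7 at each level.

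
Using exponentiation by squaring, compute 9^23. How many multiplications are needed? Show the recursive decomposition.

Computing 9^23 by squaring (build up from 9^1; each line after the first costs one multiplication):

9^1 = 9
9^2 = (9^1)^2 = 9^2 = 81
9^4 = (9^2)^2 = 81^2 = 6561
9^5 = 9 * 9^4 = 9 * 6561 = 59049
9^10 = (9^5)^2 = 59049^2 = 3486784401
9^11 = 9 * 9^10 = 9 * 3486784401 = 31381059609
9^22 = (9^11)^2 = 31381059609^2 = 984770902183611232881
9^23 = 9 * 9^22 = 9 * 984770902183611232881 = 8862938119652501095929

Result: 8862938119652501095929
Multiplications needed: 7 (7 lines after 9^1)

9^23 = 8862938119652501095929. Using exponentiation by squaring, this requires 7 multiplications. The key idea: if the exponent is even, square the half-power; if odd, multiply by the base once.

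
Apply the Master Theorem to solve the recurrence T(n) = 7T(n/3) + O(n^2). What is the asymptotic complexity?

Master Theorem for T(n) = 7T(n/3) + O(n^2):

a = 7, b = 3, c = 2
log_b(a) = log_3(7) = 1.7712

Case 3: c = 2 > log_3(7) = 1.7712
T(n) = O(n^2) = O(n^2)

For T(n) = 7T(n/3) + O(n^2): log_3(7) = 1.7712. This is Case 3 of the Master Theorem (c > log_b(a), work dominated by root), giving O(n^2).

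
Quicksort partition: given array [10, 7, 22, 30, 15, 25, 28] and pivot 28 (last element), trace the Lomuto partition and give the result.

Lomuto partition with pivot = 28:

Initial array: [10, 7, 22, 30, 15, 25, 28]

arr[0]=10 <= 28: swap with position 0, array becomes [10, 7, 22, 30, 15, 25, 28]
arr[1]=7 <= 28: swap with position 1, array becomes [10, 7, 22, 30, 15, 25, 28]
arr[2]=22 <= 28: swap with position 2, array becomes [10, 7, 22, 30, 15, 25, 28]
arr[3]=30 > 28: no swap
arr[4]=15 <= 28: swap with position 3, array becomes [10, 7, 22, 15, 30, 25, 28]
arr[5]=25 <= 28: swap with position 4, array becomes [10, 7, 22, 15, 25, 30, 28]

Place pivot at position 5: [10, 7, 22, 15, 25, 28, 30]
Pivot position: 5

After partitioning with pivot 28, the array becomes [10, 7, 22, 15, 25, 28, 30]. The pivot is placed at index 5. All elements to the left of the pivot are <= 28, and all elements to the right are > 28.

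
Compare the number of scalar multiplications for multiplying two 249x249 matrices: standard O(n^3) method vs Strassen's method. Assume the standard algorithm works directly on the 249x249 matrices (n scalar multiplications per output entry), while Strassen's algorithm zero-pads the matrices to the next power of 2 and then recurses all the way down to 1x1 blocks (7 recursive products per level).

Matrix multiplication for 249x249 matrices:

Strassen's algorithm requires power-of-2 dimensions. Pad 249x249 to 256x256 (next power of 2).

Standard algorithm: 249^3 = 15438249 multiplications
Strassen's algorithm: 7^(log2(256)) = 7^8 = 5764801 multiplications
Savings: 15438249 - 5764801 = 9673448 multiplications

Standard: 15438249 multiplications (249^3). Strassen: 5764801 multiplications (7^8, after padding to 256x256). Strassen reduces 8 recursive multiplications to 7 at each level.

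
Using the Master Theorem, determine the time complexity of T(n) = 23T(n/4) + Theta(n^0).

Master Theorem for T(n) = 23T(n/4) + O(n^0):

a = 23, b = 4, c = 0
log_b(a) = log_4(23) = 2.2618

Case 1: c = 0 < log_4(23) = 2.2618
T(n) = O(n^(log_4 23))

For T(n) = 23T(n/4) + O(n^0): log_4(23) = 2.2618. This is Case 1 of the Master Theorem (c < log_b(a), work dominated by leaves), giving O(n^(log_4 23)).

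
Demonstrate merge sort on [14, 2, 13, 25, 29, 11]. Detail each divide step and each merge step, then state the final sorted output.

Merge sort trace:

Split: [14, 2, 13, 25, 29, 11] -> [14, 2, 13] and [25, 29, 11]
  Split: [14, 2, 13] -> [14] and [2, 13]
    Split: [2, 13] -> [2] and [13]
    Merge: [2] + [13] -> [2, 13]
  Merge: [14] + [2, 13] -> [2, 13, 14]
  Split: [25, 29, 11] -> [25] and [29, 11]
    Split: [29, 11] -> [29] and [11]
    Merge: [29] + [11] -> [11, 29]
  Merge: [25] + [11, 29] -> [11, 25, 29]
Merge: [2, 13, 14] + [11, 25, 29] -> [2, 11, 13, 14, 25, 29]

Final sorted array: [2, 11, 13, 14, 25, 29]

The merge sort proceeds by recursively splitting the array and merging sorted halves.
After all merges, the sorted array is [2, 11, 13, 14, 25, 29].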